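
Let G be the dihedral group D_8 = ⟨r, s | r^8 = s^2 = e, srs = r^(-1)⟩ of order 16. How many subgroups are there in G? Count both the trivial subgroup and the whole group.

19

|G| = 16, so by Lagrange every subgroup order divides 16. Divisors: 1, 2, 4, 8, 16.
Subgroups by order — order 1: 1; order 2: 9; order 4: 5; order 8: 3; order 16: 1.
Total: 1 + 9 + 5 + 3 + 1 = 19.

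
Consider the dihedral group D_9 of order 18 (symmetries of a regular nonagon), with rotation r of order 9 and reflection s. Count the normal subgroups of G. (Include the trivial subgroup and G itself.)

4

G has 16 subgroups. Checking conjugation-invariance by order — order 1: 1/1 normal; order 2: 0/9 normal; order 3: 1/1 normal; order 6: 0/3 normal; order 9: 1/1 normal; order 18: 1/1 normal.
Total normal subgroups: 4.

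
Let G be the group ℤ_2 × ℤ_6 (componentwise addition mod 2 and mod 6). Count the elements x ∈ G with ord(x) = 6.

6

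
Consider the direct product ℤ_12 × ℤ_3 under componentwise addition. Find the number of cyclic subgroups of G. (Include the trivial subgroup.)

Group the elements of G by the cyclic subgroup they generate; each cyclic subgroup of order d accounts for φ(d) elements.
Cyclic subgroups by order — order 1: 1; order 2: 1; order 3: 4; order 4: 1; order 6: 4; order 12: 4.
Total: 15.

15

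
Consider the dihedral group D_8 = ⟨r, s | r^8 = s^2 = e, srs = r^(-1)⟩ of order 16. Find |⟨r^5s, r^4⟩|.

4

|⟨r^5s⟩| = 2 and |⟨r^4⟩| = 2, so |H| is a multiple of lcm(2, 2) = 2 and divides |G| = 16.
Closing under the operation: H = {e, r^4, rs, r^5s}, so |H| = 4.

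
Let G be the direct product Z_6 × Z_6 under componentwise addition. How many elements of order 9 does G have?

0

An element (a,b) has order lcm(ord(a), ord(b)); count pairs with lcm equal to 9.
Enumerating gives 0 such elements.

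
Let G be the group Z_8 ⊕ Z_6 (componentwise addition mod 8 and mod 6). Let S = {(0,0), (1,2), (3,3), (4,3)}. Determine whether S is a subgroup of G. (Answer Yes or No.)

No

(1,2) ∈ S but its inverse (7,4) ∉ S, so S is not a subgroup.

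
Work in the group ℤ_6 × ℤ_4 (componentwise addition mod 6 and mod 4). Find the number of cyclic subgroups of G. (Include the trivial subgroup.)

12

Each element a generates a cyclic subgroup ⟨a⟩; distinct elements may generate the same one (a cyclic group of order d has φ(d) generators).
Cyclic subgroups by order — order 1: 1; order 2: 3; order 3: 1; order 4: 2; order 6: 3; order 12: 2.
Total: 12.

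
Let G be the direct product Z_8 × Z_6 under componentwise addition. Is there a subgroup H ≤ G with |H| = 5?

No

5 does not divide |G| = 48, so by Lagrange no subgroup of order 5 exists.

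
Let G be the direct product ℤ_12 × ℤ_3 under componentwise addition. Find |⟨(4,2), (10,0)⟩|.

18

|⟨(4,2)⟩| = 3 and |⟨(10,0)⟩| = 6, so |H| is a multiple of lcm(3, 6) = 6 and divides |G| = 36.
Closing under the operation: H = {(0,0), (0,1), (0,2), (2,0), (2,1), (2,2), (4,0), (4,1), (4,2), (6,0), (6,1), (6,2), (8,0), (8,1), (8,2), (10,0), (10,1), (10,2)}, so |H| = 18.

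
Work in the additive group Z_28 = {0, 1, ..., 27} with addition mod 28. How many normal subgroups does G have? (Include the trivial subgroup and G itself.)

6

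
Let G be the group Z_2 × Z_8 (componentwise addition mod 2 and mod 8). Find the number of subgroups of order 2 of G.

3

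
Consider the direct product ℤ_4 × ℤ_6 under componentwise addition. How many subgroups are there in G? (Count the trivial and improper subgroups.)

|G| = 24, so by Lagrange every subgroup order divides 24. Divisors: 1, 2, 3, 4, 6, 8, 12, 24.
Subgroups by order — order 1: 1; order 2: 3; order 3: 1; order 4: 3; order 6: 3; order 8: 1; order 12: 3; order 24: 1.
Total: 1 + 3 + 1 + 3 + 3 + 1 + 3 + 1 = 16.

16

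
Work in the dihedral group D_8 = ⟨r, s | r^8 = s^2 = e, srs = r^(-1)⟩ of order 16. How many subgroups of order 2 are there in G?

|G| = 16 and 2 | 16, so subgroups of order 2 are possible by Lagrange.
The subgroups of order 2 are: {e, r^2s}; {e, r^3s}; {e, r^4}; {e, r^4s}; … (9 in all).
So G has 9 subgroups of order 2.

9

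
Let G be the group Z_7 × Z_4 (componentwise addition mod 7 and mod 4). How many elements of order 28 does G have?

12

An element (a,b) has order lcm(ord(a), ord(b)); count pairs with lcm equal to 28.
Enumerating gives 12 such elements.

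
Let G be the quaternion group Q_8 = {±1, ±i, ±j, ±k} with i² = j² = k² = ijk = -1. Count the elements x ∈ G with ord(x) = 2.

The elements of order 2 are: -1.
That's 1.

1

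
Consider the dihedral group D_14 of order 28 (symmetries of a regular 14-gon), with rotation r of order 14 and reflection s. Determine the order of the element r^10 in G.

7

Computing powers of r^10: the smallest k with (r^10)^k = e is k = 7.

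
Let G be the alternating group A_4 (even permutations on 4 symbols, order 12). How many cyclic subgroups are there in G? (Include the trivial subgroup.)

8

Group the elements of G by the cyclic subgroup they generate; each cyclic subgroup of order d accounts for φ(d) elements.
Cyclic subgroups by order — order 1: 1; order 2: 3; order 3: 4.
Total: 8.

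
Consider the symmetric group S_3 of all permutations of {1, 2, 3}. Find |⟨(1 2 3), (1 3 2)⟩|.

|⟨(1 2 3)⟩| = 3 and |⟨(1 3 2)⟩| = 3, so |H| is a multiple of lcm(3, 3) = 3 and divides |G| = 6.
Closing under the operation: H = {e, (1 2 3), (1 3 2)}, so |H| = 3.

3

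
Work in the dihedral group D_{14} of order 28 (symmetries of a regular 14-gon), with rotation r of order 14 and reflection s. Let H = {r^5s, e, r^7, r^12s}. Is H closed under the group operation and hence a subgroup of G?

|H| = 4 divides |G| = 28, consistent with Lagrange.
H contains the identity, every element's inverse is in H, and H is closed under ·: it is a subgroup.

Yes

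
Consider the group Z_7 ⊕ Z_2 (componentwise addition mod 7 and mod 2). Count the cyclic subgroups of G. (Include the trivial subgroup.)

Each element a generates a cyclic subgroup ⟨a⟩; distinct elements may generate the same one (a cyclic group of order d has φ(d) generators).
Cyclic subgroups by order — order 1: 1; order 2: 1; order 7: 1; order 14: 1.
Total: 4.

4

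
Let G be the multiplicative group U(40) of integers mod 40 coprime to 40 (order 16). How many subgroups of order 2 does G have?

7

|G| = 16 and 2 | 16, so subgroups of order 2 are possible by Lagrange.
The subgroups of order 2 are: {1, 11}; {1, 19}; {1, 21}; {1, 29}; … (7 in all).
So G has 7 subgroups of order 2.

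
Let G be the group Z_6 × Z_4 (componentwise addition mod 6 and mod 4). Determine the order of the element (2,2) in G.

6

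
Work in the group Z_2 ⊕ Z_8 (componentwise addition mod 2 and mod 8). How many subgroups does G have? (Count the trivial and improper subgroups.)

|G| = 16, so by Lagrange every subgroup order divides 16. Divisors: 1, 2, 4, 8, 16.
Subgroups by order — order 1: 1; order 2: 3; order 4: 3; order 8: 3; order 16: 1.
Total: 1 + 3 + 3 + 3 + 1 = 11.

11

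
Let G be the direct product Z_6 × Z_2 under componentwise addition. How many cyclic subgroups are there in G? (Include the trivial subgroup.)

Group the elements of G by the cyclic subgroup they generate; each cyclic subgroup of order d accounts for φ(d) elements.
Cyclic subgroups by order — order 1: 1; order 2: 3; order 3: 1; order 6: 3.
Total: 8.

8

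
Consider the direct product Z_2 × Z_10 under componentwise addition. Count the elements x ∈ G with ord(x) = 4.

0

An element (a,b) has order lcm(ord(a), ord(b)); count pairs with lcm equal to 4.
Enumerating gives 0 such elements.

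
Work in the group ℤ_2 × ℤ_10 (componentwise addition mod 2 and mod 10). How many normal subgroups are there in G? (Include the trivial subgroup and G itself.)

G is abelian, so every subgroup is normal.
G has 10 subgroups in total, hence 10 normal subgroups.

10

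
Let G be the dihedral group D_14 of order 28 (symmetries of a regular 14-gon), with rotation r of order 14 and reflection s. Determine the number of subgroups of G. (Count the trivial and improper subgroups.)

|G| = 28, so by Lagrange every subgroup order divides 28. Divisors: 1, 2, 4, 7, 14, 28.
Subgroups by order — order 1: 1; order 2: 15; order 4: 7; order 7: 1; order 14: 3; order 28: 1.
Total: 1 + 15 + 7 + 1 + 3 + 1 = 28.

28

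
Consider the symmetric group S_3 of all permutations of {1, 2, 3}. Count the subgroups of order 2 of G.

|G| = 6 and 2 | 6, so subgroups of order 2 are possible by Lagrange.
The subgroups of order 2 are: {e, (1 2)}; {e, (1 3)}; {e, (2 3)}.
So G has 3 subgroups of order 2.

3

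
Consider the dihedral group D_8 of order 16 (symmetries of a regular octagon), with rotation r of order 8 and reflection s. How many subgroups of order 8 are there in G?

3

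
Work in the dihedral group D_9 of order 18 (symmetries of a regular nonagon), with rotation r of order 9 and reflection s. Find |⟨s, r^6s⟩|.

|⟨s⟩| = 2 and |⟨r^6s⟩| = 2, so |H| is a multiple of lcm(2, 2) = 2 and divides |G| = 18.
Closing under the operation: H = {e, r^3, r^6, s, r^3s, r^6s}, so |H| = 6.

6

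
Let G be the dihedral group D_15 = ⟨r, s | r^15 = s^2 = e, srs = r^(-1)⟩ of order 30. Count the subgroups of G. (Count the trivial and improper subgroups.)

|G| = 30, so by Lagrange every subgroup order divides 30. Divisors: 1, 2, 3, 5, 6, 10, 15, 30.
Subgroups by order — order 1: 1; order 2: 15; order 3: 1; order 5: 1; order 6: 5; order 10: 3; order 15: 1; order 30: 1.
Total: 1 + 15 + 1 + 1 + 5 + 3 + 1 + 1 = 28.

28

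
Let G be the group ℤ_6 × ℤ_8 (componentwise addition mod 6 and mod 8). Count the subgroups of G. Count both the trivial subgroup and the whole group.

22

|G| = 48, so by Lagrange every subgroup order divides 48. Divisors: 1, 2, 3, 4, 6, 8, 12, 16, 24, 48.
Subgroups by order — order 1: 1; order 2: 3; order 3: 1; order 4: 3; order 6: 3; order 8: 3; order 12: 3; order 16: 1; order 24: 3; order 48: 1.
Total: 1 + 3 + 1 + 3 + 3 + 3 + 3 + 1 + 3 + 1 = 22.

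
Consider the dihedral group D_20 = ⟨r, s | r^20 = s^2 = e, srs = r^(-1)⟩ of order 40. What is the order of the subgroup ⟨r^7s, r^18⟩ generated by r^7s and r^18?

|⟨r^7s⟩| = 2 and |⟨r^18⟩| = 10, so |H| is a multiple of lcm(2, 10) = 10 and divides |G| = 40.
Closing under the operation: H = {e, r^2, r^4, r^6, r^8, r^10, r^12, r^14, r^16, r^18, rs, r^3s, r^5s, r^7s, r^9s, r^11s, r^13s, r^15s, r^17s, r^19s}, so |H| = 20.

20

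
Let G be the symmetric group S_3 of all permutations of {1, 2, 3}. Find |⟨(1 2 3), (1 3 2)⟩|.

|⟨(1 2 3)⟩| = 3 and |⟨(1 3 2)⟩| = 3, so |H| is a multiple of lcm(3, 3) = 3 and divides |G| = 6.
Closing under the operation: H = {e, (1 2 3), (1 3 2)}, so |H| = 3.

3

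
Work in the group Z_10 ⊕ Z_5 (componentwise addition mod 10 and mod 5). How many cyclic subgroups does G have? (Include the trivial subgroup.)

A cyclic subgroup of order d is generated by each of its φ(d) elements of order d, so the cyclic subgroups of order d number (#elements of order d)/φ(d).
Cyclic subgroups by order — order 1: 1; order 2: 1; order 5: 6; order 10: 6.
Total: 14.

14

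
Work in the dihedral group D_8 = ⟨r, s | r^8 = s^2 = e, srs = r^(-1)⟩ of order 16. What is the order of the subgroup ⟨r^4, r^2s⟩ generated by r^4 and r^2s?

|⟨r^4⟩| = 2 and |⟨r^2s⟩| = 2, so |H| is a multiple of lcm(2, 2) = 2 and divides |G| = 16.
Closing under the operation: H = {e, r^4, r^2s, r^6s}, so |H| = 4.

4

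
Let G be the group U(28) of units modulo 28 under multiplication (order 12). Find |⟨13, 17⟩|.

6

|⟨13⟩| = 2 and |⟨17⟩| = 6, so |H| is a multiple of lcm(2, 6) = 6 and divides |G| = 12.
Closing under the operation: H = {1, 5, 9, 13, 17, 25}, so |H| = 6.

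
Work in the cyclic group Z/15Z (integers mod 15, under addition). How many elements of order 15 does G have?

In a cyclic group of order 15, the number of elements of order d (for d | 15) is φ(d).
φ(15) = 8.

8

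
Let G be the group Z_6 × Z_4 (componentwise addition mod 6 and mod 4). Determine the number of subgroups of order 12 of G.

3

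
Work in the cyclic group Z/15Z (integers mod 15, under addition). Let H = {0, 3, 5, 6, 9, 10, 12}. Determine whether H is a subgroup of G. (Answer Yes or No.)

No

|H| = 7 does not divide |G| = 15, so by Lagrange H is not a subgroup.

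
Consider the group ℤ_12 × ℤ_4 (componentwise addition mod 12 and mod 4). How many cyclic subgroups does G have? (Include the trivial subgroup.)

Each element a generates a cyclic subgroup ⟨a⟩; distinct elements may generate the same one (a cyclic group of order d has φ(d) generators).
Cyclic subgroups by order — order 1: 1; order 2: 3; order 3: 1; order 4: 6; order 6: 3; order 12: 6.
Total: 20.

20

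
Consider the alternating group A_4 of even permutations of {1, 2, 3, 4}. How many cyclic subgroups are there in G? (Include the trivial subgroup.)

8

Each element a generates a cyclic subgroup ⟨a⟩; distinct elements may generate the same one (a cyclic group of order d has φ(d) generators).
Cyclic subgroups by order — order 1: 1; order 2: 3; order 3: 4.
Total: 8.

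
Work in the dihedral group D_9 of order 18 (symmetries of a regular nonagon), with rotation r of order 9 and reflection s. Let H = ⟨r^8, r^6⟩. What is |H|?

|⟨r^8⟩| = 9 and |⟨r^6⟩| = 3, so |H| is a multiple of lcm(9, 3) = 9 and divides |G| = 18.
Closing under the operation: H = {e, r, r^2, r^3, r^4, r^5, r^6, r^7, r^8}, so |H| = 9.

9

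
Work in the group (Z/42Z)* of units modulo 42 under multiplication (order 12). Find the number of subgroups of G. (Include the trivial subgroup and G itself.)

10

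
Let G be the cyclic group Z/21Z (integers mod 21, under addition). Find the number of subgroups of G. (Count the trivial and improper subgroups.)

4

Subgroups of the cyclic group Z/21Z correspond bijectively to divisors of 21.
Divisors of 21: 1, 3, 7, 21.
So Z/21Z has 4 subgroups.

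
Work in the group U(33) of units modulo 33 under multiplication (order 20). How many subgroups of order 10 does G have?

3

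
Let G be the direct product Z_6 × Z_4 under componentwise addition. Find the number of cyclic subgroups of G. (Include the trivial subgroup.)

Group the elements of G by the cyclic subgroup they generate; each cyclic subgroup of order d accounts for φ(d) elements.
Cyclic subgroups by order — order 1: 1; order 2: 3; order 3: 1; order 4: 2; order 6: 3; order 12: 2.
Total: 12.

12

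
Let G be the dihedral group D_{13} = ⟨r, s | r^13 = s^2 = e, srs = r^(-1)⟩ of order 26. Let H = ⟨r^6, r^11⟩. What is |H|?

|⟨r^6⟩| = 13 and |⟨r^11⟩| = 13, so |H| is a multiple of lcm(13, 13) = 13 and divides |G| = 26.
Closing under the operation: H = {e, r, r^2, r^3, r^4, r^5, r^6, r^7, r^8, r^9, r^10, r^11, r^12}, so |H| = 13.

13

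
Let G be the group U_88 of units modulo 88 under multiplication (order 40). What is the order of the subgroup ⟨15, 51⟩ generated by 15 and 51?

|⟨15⟩| = 10 and |⟨51⟩| = 10, so |H| is a multiple of lcm(10, 10) = 10 and divides |G| = 40.
Closing under the operation: H = {1, 9, 13, 15, 19, 21, 23, 25, 29, 31, 35, 43, 47, 49, 51, 61, 71, 81, 83, 85}, so |H| = 20.

20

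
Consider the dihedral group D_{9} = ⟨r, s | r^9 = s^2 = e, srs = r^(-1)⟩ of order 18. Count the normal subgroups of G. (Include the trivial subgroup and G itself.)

4

G has 16 subgroups. Checking conjugation-invariance by order — order 1: 1/1 normal; order 2: 0/9 normal; order 3: 1/1 normal; order 6: 0/3 normal; order 9: 1/1 normal; order 18: 1/1 normal.
Total normal subgroups: 4.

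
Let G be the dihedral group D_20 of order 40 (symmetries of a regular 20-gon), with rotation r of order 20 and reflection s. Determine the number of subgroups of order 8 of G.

5

|G| = 40 and 8 | 40, so subgroups of order 8 are possible by Lagrange.
The subgroups of order 8 are: {e, r^5, r^10, r^15, s, r^5s, r^10s, r^15s}; {e, r^5, r^10, r^15, rs, r^6s, r^11s, r^16s}; {e, r^5, r^10, r^15, r^2s, r^7s, r^12s, r^17s}; {e, r^5, r^10, r^15, r^3s, r^8s, r^13s, r^18s}; … (5 in all).
So G has 5 subgroups of order 8.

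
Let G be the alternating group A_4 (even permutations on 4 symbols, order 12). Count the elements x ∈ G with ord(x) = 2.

The elements of order 2 are: (1 2)(3 4), (1 3)(2 4), (1 4)(2 3).
That's 3.

3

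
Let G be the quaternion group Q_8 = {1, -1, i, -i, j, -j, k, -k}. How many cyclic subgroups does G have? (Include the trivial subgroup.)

5

Group the elements of G by the cyclic subgroup they generate; each cyclic subgroup of order d accounts for φ(d) elements.
Cyclic subgroups by order — order 1: 1; order 2: 1; order 4: 3.
Total: 5.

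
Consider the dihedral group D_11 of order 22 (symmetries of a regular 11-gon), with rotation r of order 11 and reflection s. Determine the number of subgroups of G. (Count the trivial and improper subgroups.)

14

|G| = 22, so by Lagrange every subgroup order divides 22. Divisors: 1, 2, 11, 22.
Subgroups by order — order 1: 1; order 2: 11; order 11: 1; order 22: 1.
Total: 1 + 11 + 1 + 1 = 14.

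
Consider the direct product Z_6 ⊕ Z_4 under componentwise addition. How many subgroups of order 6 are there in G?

3

|G| = 24 and 6 | 24, so subgroups of order 6 are possible by Lagrange.
The subgroups of order 6 are: {(0,0), (0,2), (2,0), (2,2), (4,0), (4,2)}; {(0,0), (1,0), (2,0), (3,0), (4,0), (5,0)}; {(0,0), (1,2), (2,0), (3,2), (4,0), (5,2)}.
So G has 3 subgroups of order 6.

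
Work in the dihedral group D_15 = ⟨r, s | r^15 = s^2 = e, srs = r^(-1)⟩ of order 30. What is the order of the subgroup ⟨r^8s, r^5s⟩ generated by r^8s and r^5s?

10

|⟨r^8s⟩| = 2 and |⟨r^5s⟩| = 2, so |H| is a multiple of lcm(2, 2) = 2 and divides |G| = 30.
Closing under the operation: H = {e, r^3, r^6, r^9, r^12, r^2s, r^5s, r^8s, r^11s, r^14s}, so |H| = 10.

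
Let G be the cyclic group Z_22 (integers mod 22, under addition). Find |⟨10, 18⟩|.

11

|⟨10⟩| = 11 and |⟨18⟩| = 11, so |H| is a multiple of lcm(11, 11) = 11 and divides |G| = 22.
Closing under the operation: H = {0, 2, 4, 6, 8, 10, 12, 14, 16, 18, 20}, so |H| = 11.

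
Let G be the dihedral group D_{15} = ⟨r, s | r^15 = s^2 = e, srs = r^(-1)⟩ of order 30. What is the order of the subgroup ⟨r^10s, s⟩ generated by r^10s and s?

6

|⟨r^10s⟩| = 2 and |⟨s⟩| = 2, so |H| is a multiple of lcm(2, 2) = 2 and divides |G| = 30.
Closing under the operation: H = {e, r^5, r^10, s, r^5s, r^10s}, so |H| = 6.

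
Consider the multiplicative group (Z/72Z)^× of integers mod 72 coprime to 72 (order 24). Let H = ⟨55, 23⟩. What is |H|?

12

|⟨55⟩| = 2 and |⟨23⟩| = 6, so |H| is a multiple of lcm(2, 6) = 6 and divides |G| = 24.
Closing under the operation: H = {1, 7, 17, 23, 25, 31, 41, 47, 49, 55, 65, 71}, so |H| = 12.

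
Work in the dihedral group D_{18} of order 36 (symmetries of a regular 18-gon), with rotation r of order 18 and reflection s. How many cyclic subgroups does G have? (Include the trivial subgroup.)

24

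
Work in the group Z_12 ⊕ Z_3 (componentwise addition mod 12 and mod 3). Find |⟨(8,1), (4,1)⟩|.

|⟨(8,1)⟩| = 3 and |⟨(4,1)⟩| = 3, so |H| is a multiple of lcm(3, 3) = 3 and divides |G| = 36.
Closing under the operation: H = {(0,0), (0,1), (0,2), (4,0), (4,1), (4,2), (8,0), (8,1), (8,2)}, so |H| = 9.

9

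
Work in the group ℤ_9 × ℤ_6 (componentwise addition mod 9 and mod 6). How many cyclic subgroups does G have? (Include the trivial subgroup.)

16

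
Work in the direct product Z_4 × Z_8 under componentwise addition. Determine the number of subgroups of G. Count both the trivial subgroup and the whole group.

|G| = 32, so by Lagrange every subgroup order divides 32. Divisors: 1, 2, 4, 8, 16, 32.
Subgroups by order — order 1: 1; order 2: 3; order 4: 7; order 8: 7; order 16: 3; order 32: 1.
Total: 1 + 3 + 7 + 7 + 3 + 1 = 22.

22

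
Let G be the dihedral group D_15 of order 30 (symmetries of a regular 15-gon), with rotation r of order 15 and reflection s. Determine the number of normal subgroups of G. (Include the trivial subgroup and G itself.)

5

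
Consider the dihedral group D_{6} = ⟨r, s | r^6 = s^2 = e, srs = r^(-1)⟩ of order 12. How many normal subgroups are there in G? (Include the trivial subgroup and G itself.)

7

G has 16 subgroups. Checking conjugation-invariance by order — order 1: 1/1 normal; order 2: 1/7 normal; order 3: 1/1 normal; order 4: 0/3 normal; order 6: 3/3 normal; order 12: 1/1 normal.
Total normal subgroups: 7.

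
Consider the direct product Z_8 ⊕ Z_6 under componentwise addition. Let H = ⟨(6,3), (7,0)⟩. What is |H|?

|⟨(6,3)⟩| = 4 and |⟨(7,0)⟩| = 8, so |H| is a multiple of lcm(4, 8) = 8 and divides |G| = 48.
Closing under the operation: H = {(0,0), (0,3), (1,0), (1,3), (2,0), (2,3), (3,0), (3,3), (4,0), (4,3), (5,0), (5,3), (6,0), (6,3), (7,0), (7,3)}, so |H| = 16.

16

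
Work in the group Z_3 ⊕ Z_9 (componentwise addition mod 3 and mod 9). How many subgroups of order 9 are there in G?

4

|G| = 27 and 9 | 27, so subgroups of order 9 are possible by Lagrange.
The subgroups of order 9 are: {(0,0), (0,1), (0,2), (0,3), (0,4), (0,5), (0,6), (0,7), (0,8)}; {(0,0), (0,3), (0,6), (1,0), (1,3), (1,6), (2,0), (2,3), (2,6)}; {(0,0), (0,3), (0,6), (1,1), (1,4), (1,7), (2,2), (2,5), (2,8)}; {(0,0), (0,3), (0,6), (1,2), (1,5), (1,8), (2,1), (2,4), (2,7)}.
So G has 4 subgroups of order 9.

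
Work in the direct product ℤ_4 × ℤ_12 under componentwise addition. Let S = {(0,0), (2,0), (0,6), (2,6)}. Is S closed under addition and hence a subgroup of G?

Yes

|S| = 4 divides |G| = 48, consistent with Lagrange.
S contains the identity, every element's inverse is in S, and S is closed under +: it is a subgroup.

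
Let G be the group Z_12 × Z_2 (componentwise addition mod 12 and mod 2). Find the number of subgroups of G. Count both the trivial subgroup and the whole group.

16

|G| = 24, so by Lagrange every subgroup order divides 24. Divisors: 1, 2, 3, 4, 6, 8, 12, 24.
Subgroups by order — order 1: 1; order 2: 3; order 3: 1; order 4: 3; order 6: 3; order 8: 1; order 12: 3; order 24: 1.
Total: 1 + 3 + 1 + 3 + 3 + 1 + 3 + 1 = 16.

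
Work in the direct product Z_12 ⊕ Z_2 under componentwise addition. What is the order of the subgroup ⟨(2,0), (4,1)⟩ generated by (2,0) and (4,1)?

|⟨(2,0)⟩| = 6 and |⟨(4,1)⟩| = 6, so |H| is a multiple of lcm(6, 6) = 6 and divides |G| = 24.
Closing under the operation: H = {(0,0), (0,1), (2,0), (2,1), (4,0), (4,1), (6,0), (6,1), (8,0), (8,1), (10,0), (10,1)}, so |H| = 12.

12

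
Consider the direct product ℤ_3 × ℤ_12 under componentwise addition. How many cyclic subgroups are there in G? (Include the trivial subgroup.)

Each element a generates a cyclic subgroup ⟨a⟩; distinct elements may generate the same one (a cyclic group of order d has φ(d) generators).
Cyclic subgroups by order — order 1: 1; order 2: 1; order 3: 4; order 4: 1; order 6: 4; order 12: 4.
Total: 15.

15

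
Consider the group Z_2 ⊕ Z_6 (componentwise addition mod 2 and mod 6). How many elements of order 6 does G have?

An element (a,b) has order lcm(ord(a), ord(b)); count pairs with lcm equal to 6.
Enumerating gives 6 such elements.

6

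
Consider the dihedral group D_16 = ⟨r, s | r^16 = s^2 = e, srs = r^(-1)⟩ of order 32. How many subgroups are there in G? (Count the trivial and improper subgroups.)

|G| = 32, so by Lagrange every subgroup order divides 32. Divisors: 1, 2, 4, 8, 16, 32.
Subgroups by order — order 1: 1; order 2: 17; order 4: 9; order 8: 5; order 16: 3; order 32: 1.
Total: 1 + 17 + 9 + 5 + 3 + 1 = 36.

36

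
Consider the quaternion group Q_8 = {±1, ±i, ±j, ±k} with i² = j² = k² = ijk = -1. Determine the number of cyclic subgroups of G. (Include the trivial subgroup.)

5

A cyclic subgroup of order d is generated by each of its φ(d) elements of order d, so the cyclic subgroups of order d number (#elements of order d)/φ(d).
Cyclic subgroups by order — order 1: 1; order 2: 1; order 4: 3.
Total: 5.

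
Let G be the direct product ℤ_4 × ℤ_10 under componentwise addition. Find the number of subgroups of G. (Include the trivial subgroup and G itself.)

|G| = 40, so by Lagrange every subgroup order divides 40. Divisors: 1, 2, 4, 5, 8, 10, 20, 40.
Subgroups by order — order 1: 1; order 2: 3; order 4: 3; order 5: 1; order 8: 1; order 10: 3; order 20: 3; order 40: 1.
Total: 1 + 3 + 3 + 1 + 1 + 3 + 3 + 1 = 16.

16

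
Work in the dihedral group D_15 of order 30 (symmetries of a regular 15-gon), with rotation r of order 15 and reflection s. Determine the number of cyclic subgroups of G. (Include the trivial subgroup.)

19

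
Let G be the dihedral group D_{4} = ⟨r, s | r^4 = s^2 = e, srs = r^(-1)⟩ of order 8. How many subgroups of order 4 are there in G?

|G| = 8 and 4 | 8, so subgroups of order 4 are possible by Lagrange.
The subgroups of order 4 are: {e, r, r^2, r^3}; {e, r^2, s, r^2s}; {e, r^2, rs, r^3s}.
So G has 3 subgroups of order 4.

3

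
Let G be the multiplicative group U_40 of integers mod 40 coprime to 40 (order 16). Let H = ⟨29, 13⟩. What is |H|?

|⟨29⟩| = 2 and |⟨13⟩| = 4, so |H| is a multiple of lcm(2, 4) = 4 and divides |G| = 16.
Closing under the operation: H = {1, 9, 13, 17, 21, 29, 33, 37}, so |H| = 8.

8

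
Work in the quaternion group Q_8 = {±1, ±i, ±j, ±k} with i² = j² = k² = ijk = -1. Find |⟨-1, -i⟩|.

4

|⟨-1⟩| = 2 and |⟨-i⟩| = 4, so |H| is a multiple of lcm(2, 4) = 4 and divides |G| = 8.
Closing under the operation: H = {1, -1, i, -i}, so |H| = 4.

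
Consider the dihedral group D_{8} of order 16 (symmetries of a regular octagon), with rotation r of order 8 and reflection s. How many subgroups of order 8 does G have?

3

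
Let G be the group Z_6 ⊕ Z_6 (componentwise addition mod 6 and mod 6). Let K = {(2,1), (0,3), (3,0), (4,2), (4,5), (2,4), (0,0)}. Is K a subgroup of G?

No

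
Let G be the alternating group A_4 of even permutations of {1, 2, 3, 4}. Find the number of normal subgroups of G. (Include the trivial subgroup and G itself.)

G has 10 subgroups. Checking conjugation-invariance by order — order 1: 1/1 normal; order 2: 0/3 normal; order 3: 0/4 normal; order 4: 1/1 normal; order 12: 1/1 normal.
Total normal subgroups: 3.

3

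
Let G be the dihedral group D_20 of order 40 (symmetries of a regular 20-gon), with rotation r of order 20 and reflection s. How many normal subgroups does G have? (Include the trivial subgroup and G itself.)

9

G has 48 subgroups. Checking conjugation-invariance by order — order 1: 1/1 normal; order 2: 1/21 normal; order 4: 1/11 normal; order 5: 1/1 normal; order 8: 0/5 normal; order 10: 1/5 normal; order 20: 3/3 normal; order 40: 1/1 normal.
Total normal subgroups: 9.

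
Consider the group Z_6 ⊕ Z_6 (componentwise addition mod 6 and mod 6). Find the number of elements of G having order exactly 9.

0

An element (a,b) has order lcm(ord(a), ord(b)); count pairs with lcm equal to 9.
Enumerating gives 0 such elements.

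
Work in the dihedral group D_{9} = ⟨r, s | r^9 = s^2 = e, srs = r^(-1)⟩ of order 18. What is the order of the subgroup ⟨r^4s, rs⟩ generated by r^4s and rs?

6

|⟨r^4s⟩| = 2 and |⟨rs⟩| = 2, so |H| is a multiple of lcm(2, 2) = 2 and divides |G| = 18.
Closing under the operation: H = {e, r^3, r^6, rs, r^4s, r^7s}, so |H| = 6.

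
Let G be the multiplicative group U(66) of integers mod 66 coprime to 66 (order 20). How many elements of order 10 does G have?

12

Enumerating element orders in G gives 12 elements of order 10.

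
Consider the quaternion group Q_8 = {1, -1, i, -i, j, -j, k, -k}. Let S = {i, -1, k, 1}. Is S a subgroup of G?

No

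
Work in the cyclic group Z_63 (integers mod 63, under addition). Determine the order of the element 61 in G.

In Z_63, the order of an element a is n/gcd(a, n).
gcd(61, 63) = 1, so |⟨61⟩| = 63/1 = 63.

63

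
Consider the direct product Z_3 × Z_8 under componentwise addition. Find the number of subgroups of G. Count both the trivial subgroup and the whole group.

8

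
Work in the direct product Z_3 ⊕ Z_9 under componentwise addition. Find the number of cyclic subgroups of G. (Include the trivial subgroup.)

Group the elements of G by the cyclic subgroup they generate; each cyclic subgroup of order d accounts for φ(d) elements.
Cyclic subgroups by order — order 1: 1; order 3: 4; order 9: 3.
Total: 8.

8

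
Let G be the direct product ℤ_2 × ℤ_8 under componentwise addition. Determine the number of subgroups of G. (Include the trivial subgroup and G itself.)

11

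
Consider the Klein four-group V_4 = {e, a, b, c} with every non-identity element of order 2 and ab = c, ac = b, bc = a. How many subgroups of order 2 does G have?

|G| = 4 and 2 | 4, so subgroups of order 2 are possible by Lagrange.
The subgroups of order 2 are: {e, a}; {e, b}; {e, c}.
So G has 3 subgroups of order 2.

3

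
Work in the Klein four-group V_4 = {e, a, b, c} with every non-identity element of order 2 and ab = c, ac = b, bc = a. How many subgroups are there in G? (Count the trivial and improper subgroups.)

|G| = 4, so by Lagrange every subgroup order divides 4. Divisors: 1, 2, 4.
Subgroups by order — order 1: 1; order 2: 3; order 4: 1.
Total: 1 + 3 + 1 = 5.

5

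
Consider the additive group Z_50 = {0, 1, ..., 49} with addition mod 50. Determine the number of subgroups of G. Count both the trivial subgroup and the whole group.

6

Subgroups of the cyclic group Z_50 correspond bijectively to divisors of 50.
Divisors of 50: 1, 2, 5, 10, 25, 50.
So Z_50 has 6 subgroups.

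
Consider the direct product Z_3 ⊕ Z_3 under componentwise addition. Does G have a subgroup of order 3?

Yes

3 | 9. A subgroup of order 3 is {(0,0), (0,1), (0,2)}.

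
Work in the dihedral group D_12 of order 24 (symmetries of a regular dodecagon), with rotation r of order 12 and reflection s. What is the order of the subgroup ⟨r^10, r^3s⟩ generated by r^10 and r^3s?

|⟨r^10⟩| = 6 and |⟨r^3s⟩| = 2, so |H| is a multiple of lcm(6, 2) = 6 and divides |G| = 24.
Closing under the operation: H = {e, r^2, r^4, r^6, r^8, r^10, rs, r^3s, r^5s, r^7s, r^9s, r^11s}, so |H| = 12.

12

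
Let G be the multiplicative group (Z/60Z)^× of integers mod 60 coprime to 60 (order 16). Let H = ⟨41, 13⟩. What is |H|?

|⟨41⟩| = 2 and |⟨13⟩| = 4, so |H| is a multiple of lcm(2, 4) = 4 and divides |G| = 16.
Closing under the operation: H = {1, 13, 17, 29, 37, 41, 49, 53}, so |H| = 8.

8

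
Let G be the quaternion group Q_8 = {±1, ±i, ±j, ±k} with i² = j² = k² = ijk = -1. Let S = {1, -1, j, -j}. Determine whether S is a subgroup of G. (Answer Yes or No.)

Yes

|S| = 4 divides |G| = 8, consistent with Lagrange.
S contains the identity, every element's inverse is in S, and S is closed under ·: it is a subgroup.
In fact S = ⟨j⟩.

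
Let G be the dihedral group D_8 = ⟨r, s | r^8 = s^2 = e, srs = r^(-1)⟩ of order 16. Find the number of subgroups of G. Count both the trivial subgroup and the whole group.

19

|G| = 16, so by Lagrange every subgroup order divides 16. Divisors: 1, 2, 4, 8, 16.
Subgroups by order — order 1: 1; order 2: 9; order 4: 5; order 8: 3; order 16: 1.
Total: 1 + 9 + 5 + 3 + 1 = 19.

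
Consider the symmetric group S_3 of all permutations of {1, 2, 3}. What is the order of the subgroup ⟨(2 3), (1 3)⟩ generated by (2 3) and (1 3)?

6

|⟨(2 3)⟩| = 2 and |⟨(1 3)⟩| = 2, so |H| is a multiple of lcm(2, 2) = 2 and divides |G| = 6.
Closing {(2 3), (1 3)} under the group operation gives all of G, so |H| = 6.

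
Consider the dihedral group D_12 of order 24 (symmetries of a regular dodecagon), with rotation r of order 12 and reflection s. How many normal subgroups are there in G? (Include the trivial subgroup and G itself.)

9

G has 34 subgroups. Checking conjugation-invariance by order — order 1: 1/1 normal; order 2: 1/13 normal; order 3: 1/1 normal; order 4: 1/7 normal; order 6: 1/5 normal; order 8: 0/3 normal; order 12: 3/3 normal; order 24: 1/1 normal.
Total normal subgroups: 9.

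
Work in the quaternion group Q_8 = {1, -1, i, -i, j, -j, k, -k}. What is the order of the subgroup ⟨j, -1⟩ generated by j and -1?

|⟨j⟩| = 4 and |⟨-1⟩| = 2, so |H| is a multiple of lcm(4, 2) = 4 and divides |G| = 8.
Closing under the operation: H = {1, -1, j, -j}, so |H| = 4.

4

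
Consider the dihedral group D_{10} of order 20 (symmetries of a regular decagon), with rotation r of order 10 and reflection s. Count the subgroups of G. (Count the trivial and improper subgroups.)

|G| = 20, so by Lagrange every subgroup order divides 20. Divisors: 1, 2, 4, 5, 10, 20.
Subgroups by order — order 1: 1; order 2: 11; order 4: 5; order 5: 1; order 10: 3; order 20: 1.
Total: 1 + 11 + 5 + 1 + 3 + 1 = 22.

22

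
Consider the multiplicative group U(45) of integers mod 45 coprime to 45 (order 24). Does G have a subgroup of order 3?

Yes

3 | 24. A subgroup of order 3 is {1, 16, 31}.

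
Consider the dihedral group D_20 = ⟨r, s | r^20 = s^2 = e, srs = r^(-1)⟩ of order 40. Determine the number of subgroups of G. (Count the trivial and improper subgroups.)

48

|G| = 40, so by Lagrange every subgroup order divides 40. Divisors: 1, 2, 4, 5, 8, 10, 20, 40.
Subgroups by order — order 1: 1; order 2: 21; order 4: 11; order 5: 1; order 8: 5; order 10: 5; order 20: 3; order 40: 1.
Total: 1 + 21 + 11 + 1 + 5 + 5 + 3 + 1 = 48.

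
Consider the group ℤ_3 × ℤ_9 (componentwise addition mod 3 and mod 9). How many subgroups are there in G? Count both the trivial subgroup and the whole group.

10

|G| = 27, so by Lagrange every subgroup order divides 27. Divisors: 1, 3, 9, 27.
Subgroups by order — order 1: 1; order 3: 4; order 9: 4; order 27: 1.
Total: 1 + 4 + 4 + 1 = 10.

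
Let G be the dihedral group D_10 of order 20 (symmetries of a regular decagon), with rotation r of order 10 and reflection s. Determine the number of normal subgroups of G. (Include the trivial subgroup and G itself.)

7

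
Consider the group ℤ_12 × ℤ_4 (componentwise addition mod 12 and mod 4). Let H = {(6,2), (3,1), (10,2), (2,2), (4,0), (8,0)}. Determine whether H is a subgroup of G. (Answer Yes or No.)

The identity (0,0) ∉ H, so H is not a subgroup.

No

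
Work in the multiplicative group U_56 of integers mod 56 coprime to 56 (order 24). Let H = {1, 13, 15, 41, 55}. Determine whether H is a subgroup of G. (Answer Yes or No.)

|H| = 5 does not divide |G| = 24, so by Lagrange H is not a subgroup.

No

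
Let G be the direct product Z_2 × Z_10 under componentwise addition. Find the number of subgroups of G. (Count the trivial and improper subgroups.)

10

|G| = 20, so by Lagrange every subgroup order divides 20. Divisors: 1, 2, 4, 5, 10, 20.
Subgroups by order — order 1: 1; order 2: 3; order 4: 1; order 5: 1; order 10: 3; order 20: 1.
Total: 1 + 3 + 1 + 1 + 3 + 1 = 10.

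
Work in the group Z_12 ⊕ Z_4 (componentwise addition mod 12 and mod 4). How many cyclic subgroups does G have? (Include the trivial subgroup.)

Group the elements of G by the cyclic subgroup they generate; each cyclic subgroup of order d accounts for φ(d) elements.
Cyclic subgroups by order — order 1: 1; order 2: 3; order 3: 1; order 4: 6; order 6: 3; order 12: 6.
Total: 20.

20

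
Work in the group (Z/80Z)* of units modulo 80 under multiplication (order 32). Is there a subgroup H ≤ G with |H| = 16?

Yes

16 | 32. A subgroup of order 16 is {1, 7, 9, 11, 13, 19, 23, 37, 41, 47, 49, 51, 53, 59, 63, 77}.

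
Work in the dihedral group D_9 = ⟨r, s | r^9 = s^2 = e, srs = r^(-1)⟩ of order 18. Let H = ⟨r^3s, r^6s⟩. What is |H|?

6

|⟨r^3s⟩| = 2 and |⟨r^6s⟩| = 2, so |H| is a multiple of lcm(2, 2) = 2 and divides |G| = 18.
Closing under the operation: H = {e, r^3, r^6, s, r^3s, r^6s}, so |H| = 6.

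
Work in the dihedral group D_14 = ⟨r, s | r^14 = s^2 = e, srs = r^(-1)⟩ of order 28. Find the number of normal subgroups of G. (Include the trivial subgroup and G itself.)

G has 28 subgroups. Checking conjugation-invariance by order — order 1: 1/1 normal; order 2: 1/15 normal; order 4: 0/7 normal; order 7: 1/1 normal; order 14: 3/3 normal; order 28: 1/1 normal.
Total normal subgroups: 7.

7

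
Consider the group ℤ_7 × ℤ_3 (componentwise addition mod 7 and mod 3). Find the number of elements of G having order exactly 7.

6

An element (a,b) has order lcm(ord(a), ord(b)); count pairs with lcm equal to 7.
Enumerating gives 6 such elements.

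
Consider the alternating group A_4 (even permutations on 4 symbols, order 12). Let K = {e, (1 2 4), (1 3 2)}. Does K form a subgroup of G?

No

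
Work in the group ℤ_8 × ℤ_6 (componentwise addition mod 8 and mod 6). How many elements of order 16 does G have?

An element (a,b) has order lcm(ord(a), ord(b)); count pairs with lcm equal to 16.
Enumerating gives 0 such elements.

0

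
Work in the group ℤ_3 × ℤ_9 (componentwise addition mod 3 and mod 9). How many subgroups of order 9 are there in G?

4

|G| = 27 and 9 | 27, so subgroups of order 9 are possible by Lagrange.
The subgroups of order 9 are: {(0,0), (0,1), (0,2), (0,3), (0,4), (0,5), (0,6), (0,7), (0,8)}; {(0,0), (0,3), (0,6), (1,0), (1,3), (1,6), (2,0), (2,3), (2,6)}; {(0,0), (0,3), (0,6), (1,1), (1,4), (1,7), (2,2), (2,5), (2,8)}; {(0,0), (0,3), (0,6), (1,2), (1,5), (1,8), (2,1), (2,4), (2,7)}.
So G has 4 subgroups of order 9.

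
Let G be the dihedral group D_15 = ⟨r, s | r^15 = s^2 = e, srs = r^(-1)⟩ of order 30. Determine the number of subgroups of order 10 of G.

3

|G| = 30 and 10 | 30, so subgroups of order 10 are possible by Lagrange.
The subgroups of order 10 are: {e, r^3, r^6, r^9, r^12, rs, r^4s, r^7s, r^10s, r^13s}; {e, r^3, r^6, r^9, r^12, r^2s, r^5s, r^8s, r^11s, r^14s}; {e, r^3, r^6, r^9, r^12, s, r^3s, r^6s, r^9s, r^12s}.
So G has 3 subgroups of order 10.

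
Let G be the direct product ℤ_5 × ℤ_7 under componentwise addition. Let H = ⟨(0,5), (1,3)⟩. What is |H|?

|⟨(0,5)⟩| = 7 and |⟨(1,3)⟩| = 35, so |H| is a multiple of lcm(7, 35) = 35 and divides |G| = 35.
Closing {(0,5), (1,3)} under the group operation gives all of G, so |H| = 35.

35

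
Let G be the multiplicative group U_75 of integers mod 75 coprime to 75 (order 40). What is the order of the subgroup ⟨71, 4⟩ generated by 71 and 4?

|⟨71⟩| = 10 and |⟨4⟩| = 10, so |H| is a multiple of lcm(10, 10) = 10 and divides |G| = 40.
Closing under the operation: H = {1, 4, 11, 14, 16, 19, 26, 29, 31, 34, 41, 44, 46, 49, 56, 59, 61, 64, 71, 74}, so |H| = 20.

20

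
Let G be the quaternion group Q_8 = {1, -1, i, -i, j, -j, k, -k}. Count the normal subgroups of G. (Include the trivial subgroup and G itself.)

6

G has 6 subgroups. Checking conjugation-invariance by order — order 1: 1/1 normal; order 2: 1/1 normal; order 4: 3/3 normal; order 8: 1/1 normal.
Total normal subgroups: 6.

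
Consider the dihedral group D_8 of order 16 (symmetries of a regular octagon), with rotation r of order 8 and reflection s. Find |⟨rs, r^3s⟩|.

8

|⟨rs⟩| = 2 and |⟨r^3s⟩| = 2, so |H| is a multiple of lcm(2, 2) = 2 and divides |G| = 16.
Closing under the operation: H = {e, r^2, r^4, r^6, rs, r^3s, r^5s, r^7s}, so |H| = 8.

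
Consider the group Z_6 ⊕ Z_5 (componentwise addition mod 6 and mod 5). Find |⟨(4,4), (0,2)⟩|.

15

|⟨(4,4)⟩| = 15 and |⟨(0,2)⟩| = 5, so |H| is a multiple of lcm(15, 5) = 15 and divides |G| = 30.
Closing under the operation: H = {(0,0), (0,1), (0,2), (0,3), (0,4), (2,0), (2,1), (2,2), (2,3), (2,4), (4,0), (4,1), (4,2), (4,3), (4,4)}, so |H| = 15.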